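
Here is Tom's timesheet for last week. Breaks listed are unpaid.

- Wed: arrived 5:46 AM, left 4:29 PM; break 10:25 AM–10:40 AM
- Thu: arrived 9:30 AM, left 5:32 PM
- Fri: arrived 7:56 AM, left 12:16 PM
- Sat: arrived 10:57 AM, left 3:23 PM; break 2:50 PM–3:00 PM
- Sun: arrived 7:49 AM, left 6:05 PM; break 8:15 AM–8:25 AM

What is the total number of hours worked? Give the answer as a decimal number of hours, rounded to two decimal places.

Wed: 5:46 AM–4:29 PM = 10 h 43 min; less 15 min break → 10 h 28 min
Thu: 9:30 AM–5:32 PM = 8 h 2 min
Fri: 7:56 AM–12:16 PM = 4 h 20 min
Sat: 10:57 AM–3:23 PM = 4 h 26 min; less 10 min break → 4 h 16 min
Sun: 7:49 AM–6:05 PM = 10 h 16 min; less 10 min break → 10 h 6 min
Total: 10 h 28 min + 8 h 2 min + 4 h 20 min + 4 h 16 min + 10 h 6 min = 37 h 12 min.

37.20 hours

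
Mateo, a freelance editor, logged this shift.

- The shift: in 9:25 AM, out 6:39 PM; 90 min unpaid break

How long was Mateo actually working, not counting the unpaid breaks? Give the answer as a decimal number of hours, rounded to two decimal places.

The shift: 9:25 AM–6:39 PM = 9 h 14 min; less 90 min break → 7 h 44 min

7.73 hours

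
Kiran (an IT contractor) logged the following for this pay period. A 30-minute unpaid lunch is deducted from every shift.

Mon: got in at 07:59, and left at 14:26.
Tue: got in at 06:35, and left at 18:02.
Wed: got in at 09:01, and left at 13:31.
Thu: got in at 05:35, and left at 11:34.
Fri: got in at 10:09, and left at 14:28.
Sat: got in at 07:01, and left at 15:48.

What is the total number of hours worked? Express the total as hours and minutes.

Mon: 07:59–14:26 = 6 h 27 min; less 30 min break → 5 h 57 min
Tue: 06:35–18:02 = 11 h 27 min; less 30 min break → 10 h 57 min
Wed: 09:01–13:31 = 4 h 30 min; less 30 min break → 4 h 0 min
Thu: 05:35–11:34 = 5 h 59 min; less 30 min break → 5 h 29 min
Fri: 10:09–14:28 = 4 h 19 min; less 30 min break → 3 h 49 min
Sat: 07:01–15:48 = 8 h 47 min; less 30 min break → 8 h 17 min
Total: 5 h 57 min + 10 h 57 min + 4 h 0 min + 5 h 29 min + 3 h 49 min + 8 h 17 min = 38 h 29 min.

38 h 29 min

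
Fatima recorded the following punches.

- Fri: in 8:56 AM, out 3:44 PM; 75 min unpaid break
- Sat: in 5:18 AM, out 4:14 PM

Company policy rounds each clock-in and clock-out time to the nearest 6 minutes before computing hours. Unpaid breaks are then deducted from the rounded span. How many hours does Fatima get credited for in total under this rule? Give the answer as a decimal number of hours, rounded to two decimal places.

Fri: in 8:56 AM→8:54 AM, out 3:44 PM→3:42 PM; 6 h 48 min − 75 min = 5 h 33 min
Sat: in 5:18 AM→5:18 AM, out 4:14 PM→4:12 PM; 10 h 54 min
Total credited: 16 h 27 min.

16.45 hours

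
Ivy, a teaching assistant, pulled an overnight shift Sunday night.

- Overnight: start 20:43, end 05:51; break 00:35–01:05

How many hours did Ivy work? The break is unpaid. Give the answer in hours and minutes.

Overnight: 20:43 → midnight = 3 h 17 min; midnight → 05:51 = 5 h 51 min; span 9 h 8 min; less 30 min break → 8 h 38 min

8 h 38 min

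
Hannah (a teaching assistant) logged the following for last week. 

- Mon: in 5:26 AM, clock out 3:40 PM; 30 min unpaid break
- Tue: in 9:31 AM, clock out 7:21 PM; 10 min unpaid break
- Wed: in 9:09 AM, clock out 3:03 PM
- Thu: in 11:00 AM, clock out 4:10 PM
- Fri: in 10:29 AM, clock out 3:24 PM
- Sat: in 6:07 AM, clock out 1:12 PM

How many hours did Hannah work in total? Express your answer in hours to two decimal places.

Mon: 5:26 AM–3:40 PM = 10 h 14 min; less 30 min break → 9 h 44 min
Tue: 9:31 AM–7:21 PM = 9 h 50 min; less 10 min break → 9 h 40 min
Wed: 9:09 AM–3:03 PM = 5 h 54 min
Thu: 11:00 AM–4:10 PM = 5 h 10 min
Fri: 10:29 AM–3:24 PM = 4 h 55 min
Sat: 6:07 AM–1:12 PM = 7 h 5 min
Total: 9 h 44 min + 9 h 40 min + 5 h 54 min + 5 h 10 min + 4 h 55 min + 7 h 5 min = 42 h 28 min.

42.47 hours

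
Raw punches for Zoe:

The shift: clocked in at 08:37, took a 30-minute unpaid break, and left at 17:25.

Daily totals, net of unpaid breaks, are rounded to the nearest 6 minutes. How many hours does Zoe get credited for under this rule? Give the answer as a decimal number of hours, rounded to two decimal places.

8.30 hours

The shift: 08:37–17:25 = 8 h 48 min − 30 min = 8 h 18 min → rounds to 8 h 18 min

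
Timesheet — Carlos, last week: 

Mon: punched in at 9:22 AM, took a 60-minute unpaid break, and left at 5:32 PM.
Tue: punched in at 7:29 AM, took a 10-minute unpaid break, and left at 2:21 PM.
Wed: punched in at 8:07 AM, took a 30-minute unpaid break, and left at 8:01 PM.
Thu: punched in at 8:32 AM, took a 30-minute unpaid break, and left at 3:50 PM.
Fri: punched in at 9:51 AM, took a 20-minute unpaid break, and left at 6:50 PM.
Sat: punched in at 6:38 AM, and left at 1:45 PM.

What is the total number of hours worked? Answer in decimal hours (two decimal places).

Mon: 9:22 AM–5:32 PM = 8 h 10 min; less 60 min break → 7 h 10 min
Tue: 7:29 AM–2:21 PM = 6 h 52 min; less 10 min break → 6 h 42 min
Wed: 8:07 AM–8:01 PM = 11 h 54 min; less 30 min break → 11 h 24 min
Thu: 8:32 AM–3:50 PM = 7 h 18 min; less 30 min break → 6 h 48 min
Fri: 9:51 AM–6:50 PM = 8 h 59 min; less 20 min break → 8 h 39 min
Sat: 6:38 AM–1:45 PM = 7 h 7 min
Total: 7 h 10 min + 6 h 42 min + 11 h 24 min + 6 h 48 min + 8 h 39 min + 7 h 7 min = 47 h 50 min.

47.83 hours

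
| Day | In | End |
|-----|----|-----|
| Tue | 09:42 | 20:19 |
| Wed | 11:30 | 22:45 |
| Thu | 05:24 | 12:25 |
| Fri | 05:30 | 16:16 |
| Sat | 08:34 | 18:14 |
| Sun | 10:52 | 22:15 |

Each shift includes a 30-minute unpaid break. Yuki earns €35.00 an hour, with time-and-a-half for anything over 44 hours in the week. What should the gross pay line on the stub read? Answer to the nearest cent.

Tue: 09:42–20:19 = 10 h 37 min; less 30 min break → 10 h 7 min
Wed: 11:30–22:45 = 11 h 15 min; less 30 min break → 10 h 45 min
Thu: 05:24–12:25 = 7 h 1 min; less 30 min break → 6 h 31 min
Fri: 05:30–16:16 = 10 h 46 min; less 30 min break → 10 h 16 min
Sat: 08:34–18:14 = 9 h 40 min; less 30 min break → 9 h 10 min
Sun: 10:52–22:15 = 11 h 23 min; less 30 min break → 10 h 53 min
Total worked: 57 h 42 min = 3462 min.
Regular 44 h 0 min = 2640 min at €35.00/h; overtime 13 h 42 min = 822 min at €52.50/h.
Pay = (2640 × €35.00 + 822 × €52.50) ÷ 60 = €2259.25.

€2259.25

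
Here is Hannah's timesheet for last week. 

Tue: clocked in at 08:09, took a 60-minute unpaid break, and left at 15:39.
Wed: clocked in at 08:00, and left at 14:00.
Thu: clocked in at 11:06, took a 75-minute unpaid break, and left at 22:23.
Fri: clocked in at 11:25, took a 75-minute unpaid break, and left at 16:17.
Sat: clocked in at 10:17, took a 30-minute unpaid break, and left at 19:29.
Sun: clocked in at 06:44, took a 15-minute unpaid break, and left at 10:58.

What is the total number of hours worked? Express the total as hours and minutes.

38 h 50 min

Tue: 08:09–15:39 = 7 h 30 min; less 60 min break → 6 h 30 min
Wed: 08:00–14:00 = 6 h 0 min
Thu: 11:06–22:23 = 11 h 17 min; less 75 min break → 10 h 2 min
Fri: 11:25–16:17 = 4 h 52 min; less 75 min break → 3 h 37 min
Sat: 10:17–19:29 = 9 h 12 min; less 30 min break → 8 h 42 min
Sun: 06:44–10:58 = 4 h 14 min; less 15 min break → 3 h 59 min
Total: 6 h 30 min + 6 h 0 min + 10 h 2 min + 3 h 37 min + 8 h 42 min + 3 h 59 min = 38 h 50 min.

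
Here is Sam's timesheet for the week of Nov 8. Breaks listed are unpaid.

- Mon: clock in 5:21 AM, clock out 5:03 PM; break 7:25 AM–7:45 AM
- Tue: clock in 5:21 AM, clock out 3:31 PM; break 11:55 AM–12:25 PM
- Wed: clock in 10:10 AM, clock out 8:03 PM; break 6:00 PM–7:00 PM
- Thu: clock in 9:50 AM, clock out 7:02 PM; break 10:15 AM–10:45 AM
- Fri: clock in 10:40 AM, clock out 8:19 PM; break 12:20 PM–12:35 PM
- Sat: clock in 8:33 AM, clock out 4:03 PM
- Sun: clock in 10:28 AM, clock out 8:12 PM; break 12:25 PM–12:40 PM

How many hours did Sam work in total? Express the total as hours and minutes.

65 h 0 min

Mon: 5:21 AM–5:03 PM = 11 h 42 min; less 20 min break → 11 h 22 min
Tue: 5:21 AM–3:31 PM = 10 h 10 min; less 30 min break → 9 h 40 min
Wed: 10:10 AM–8:03 PM = 9 h 53 min; less 60 min break → 8 h 53 min
Thu: 9:50 AM–7:02 PM = 9 h 12 min; less 30 min break → 8 h 42 min
Fri: 10:40 AM–8:19 PM = 9 h 39 min; less 15 min break → 9 h 24 min
Sat: 8:33 AM–4:03 PM = 7 h 30 min
Sun: 10:28 AM–8:12 PM = 9 h 44 min; less 15 min break → 9 h 29 min
Total: 11 h 22 min + 9 h 40 min + 8 h 53 min + 8 h 42 min + 9 h 24 min + 7 h 30 min + 9 h 29 min = 65 h 0 min.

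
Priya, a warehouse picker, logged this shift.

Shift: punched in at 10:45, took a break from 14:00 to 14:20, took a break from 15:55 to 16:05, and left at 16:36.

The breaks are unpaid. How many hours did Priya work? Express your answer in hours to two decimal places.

Shift: 10:45–16:36 = 5 h 51 min; less 30 min break → 5 h 21 min

5.35 hours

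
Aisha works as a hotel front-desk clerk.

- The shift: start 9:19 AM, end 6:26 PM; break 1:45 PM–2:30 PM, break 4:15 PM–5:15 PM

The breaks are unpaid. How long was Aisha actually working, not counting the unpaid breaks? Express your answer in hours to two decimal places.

The shift: 9:19 AM–6:26 PM = 9 h 7 min; less 105 min break → 7 h 22 min

7.37 hours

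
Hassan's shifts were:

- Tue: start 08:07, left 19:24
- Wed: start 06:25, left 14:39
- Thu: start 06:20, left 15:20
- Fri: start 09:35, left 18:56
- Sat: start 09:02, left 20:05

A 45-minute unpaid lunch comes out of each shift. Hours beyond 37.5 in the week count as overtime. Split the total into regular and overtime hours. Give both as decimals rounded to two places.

Regular 37.50 hours, overtime 7.67 hours

Tue: 08:07–19:24 = 11 h 17 min; less 45 min break → 10 h 32 min
Wed: 06:25–14:39 = 8 h 14 min; less 45 min break → 7 h 29 min
Thu: 06:20–15:20 = 9 h 0 min; less 45 min break → 8 h 15 min
Fri: 09:35–18:56 = 9 h 21 min; less 45 min break → 8 h 36 min
Sat: 09:02–20:05 = 11 h 3 min; less 45 min break → 10 h 18 min
Total worked: 45 h 10 min = 45.17 h.
Threshold 37.5 h → overtime 7 h 40 min, regular 37 h 30 min.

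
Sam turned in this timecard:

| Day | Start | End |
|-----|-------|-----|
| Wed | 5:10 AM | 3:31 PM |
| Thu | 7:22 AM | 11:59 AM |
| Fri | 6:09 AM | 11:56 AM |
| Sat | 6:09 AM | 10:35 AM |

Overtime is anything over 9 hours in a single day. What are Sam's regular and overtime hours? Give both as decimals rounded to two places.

Wed: 5:10 AM–3:31 PM = 10 h 21 min
Thu: 7:22 AM–11:59 AM = 4 h 37 min
Fri: 6:09 AM–11:56 AM = 5 h 47 min
Sat: 6:09 AM–10:35 AM = 4 h 26 min
Wed reg 9 h 0 min / OT 1 h 21 min; Thu reg 4 h 37 min / OT 0 h 0 min; Fri reg 5 h 47 min / OT 0 h 0 min; Sat reg 4 h 26 min / OT 0 h 0 min.
Totals: regular 23 h 50 min, overtime 1 h 21 min.

Regular 23.83 hours, overtime 1.35 hours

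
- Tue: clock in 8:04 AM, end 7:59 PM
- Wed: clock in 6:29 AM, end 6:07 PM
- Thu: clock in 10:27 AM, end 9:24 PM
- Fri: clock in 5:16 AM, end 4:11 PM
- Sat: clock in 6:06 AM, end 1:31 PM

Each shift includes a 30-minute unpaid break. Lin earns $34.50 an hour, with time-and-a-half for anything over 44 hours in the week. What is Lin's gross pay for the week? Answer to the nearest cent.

$1845.75

Tue: 8:04 AM–7:59 PM = 11 h 55 min; less 30 min break → 11 h 25 min
Wed: 6:29 AM–6:07 PM = 11 h 38 min; less 30 min break → 11 h 8 min
Thu: 10:27 AM–9:24 PM = 10 h 57 min; less 30 min break → 10 h 27 min
Fri: 5:16 AM–4:11 PM = 10 h 55 min; less 30 min break → 10 h 25 min
Sat: 6:06 AM–1:31 PM = 7 h 25 min; less 30 min break → 6 h 55 min
Total worked: 50 h 20 min = 3020 min.
Regular 44 h 0 min = 2640 min at $34.50/h; overtime 6 h 20 min = 380 min at $51.75/h.
Pay = (2640 × $34.50 + 380 × $51.75) ÷ 60 = $1845.75.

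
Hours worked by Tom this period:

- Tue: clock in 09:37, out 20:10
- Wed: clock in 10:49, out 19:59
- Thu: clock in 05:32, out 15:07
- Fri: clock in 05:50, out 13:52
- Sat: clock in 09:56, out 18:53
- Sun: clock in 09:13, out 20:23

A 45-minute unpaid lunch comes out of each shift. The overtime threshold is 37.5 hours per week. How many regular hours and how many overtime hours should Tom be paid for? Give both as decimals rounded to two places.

Tue: 09:37–20:10 = 10 h 33 min; less 45 min break → 9 h 48 min
Wed: 10:49–19:59 = 9 h 10 min; less 45 min break → 8 h 25 min
Thu: 05:32–15:07 = 9 h 35 min; less 45 min break → 8 h 50 min
Fri: 05:50–13:52 = 8 h 2 min; less 45 min break → 7 h 17 min
Sat: 09:56–18:53 = 8 h 57 min; less 45 min break → 8 h 12 min
Sun: 09:13–20:23 = 11 h 10 min; less 45 min break → 10 h 25 min
Total worked: 52 h 57 min = 52.95 h.
Threshold 37.5 h → overtime 15 h 27 min, regular 37 h 30 min.

Regular 37.50 hours, overtime 15.45 hours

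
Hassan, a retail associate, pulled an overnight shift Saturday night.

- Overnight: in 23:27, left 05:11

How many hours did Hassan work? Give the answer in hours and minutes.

Overnight: 23:27 → midnight = 0 h 33 min; midnight → 05:11 = 5 h 11 min; span 5 h 44 min

5 h 44 min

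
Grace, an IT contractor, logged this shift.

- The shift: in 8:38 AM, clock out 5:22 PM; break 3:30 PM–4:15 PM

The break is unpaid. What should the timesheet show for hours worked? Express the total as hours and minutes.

The shift: 8:38 AM–5:22 PM = 8 h 44 min; less 45 min break → 7 h 59 min

7 h 59 min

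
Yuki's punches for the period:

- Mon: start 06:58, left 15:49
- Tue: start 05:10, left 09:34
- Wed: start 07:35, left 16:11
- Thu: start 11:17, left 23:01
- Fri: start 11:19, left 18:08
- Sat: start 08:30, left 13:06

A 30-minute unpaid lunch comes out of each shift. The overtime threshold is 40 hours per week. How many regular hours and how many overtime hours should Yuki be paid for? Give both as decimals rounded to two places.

Mon: 06:58–15:49 = 8 h 51 min; less 30 min break → 8 h 21 min
Tue: 05:10–09:34 = 4 h 24 min; less 30 min break → 3 h 54 min
Wed: 07:35–16:11 = 8 h 36 min; less 30 min break → 8 h 6 min
Thu: 11:17–23:01 = 11 h 44 min; less 30 min break → 11 h 14 min
Fri: 11:19–18:08 = 6 h 49 min; less 30 min break → 6 h 19 min
Sat: 08:30–13:06 = 4 h 36 min; less 30 min break → 4 h 6 min
Total worked: 42 h 0 min = 42.00 h.
Threshold 40 h → overtime 2 h 0 min, regular 40 h 0 min.

Regular 40.00 hours, overtime 2.00 hours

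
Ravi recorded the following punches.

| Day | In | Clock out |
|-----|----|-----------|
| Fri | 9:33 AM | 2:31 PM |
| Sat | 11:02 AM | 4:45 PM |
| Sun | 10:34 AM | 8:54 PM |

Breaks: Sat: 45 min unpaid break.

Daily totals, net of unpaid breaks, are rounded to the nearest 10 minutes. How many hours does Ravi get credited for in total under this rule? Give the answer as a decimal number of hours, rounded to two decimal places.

20.33 hours

Fri: 9:33 AM–2:31 PM = 4 h 58 min → rounds to 5 h 0 min
Sat: 11:02 AM–4:45 PM = 5 h 43 min − 45 min = 4 h 58 min → rounds to 5 h 0 min
Sun: 10:34 AM–8:54 PM = 10 h 20 min → rounds to 10 h 20 min
Total credited: 20 h 20 min.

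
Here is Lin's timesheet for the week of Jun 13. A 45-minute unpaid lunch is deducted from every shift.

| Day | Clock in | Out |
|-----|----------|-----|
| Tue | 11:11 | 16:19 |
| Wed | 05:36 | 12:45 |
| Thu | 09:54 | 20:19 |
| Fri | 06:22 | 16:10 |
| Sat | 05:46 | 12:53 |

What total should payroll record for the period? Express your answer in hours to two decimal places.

Tue: 11:11–16:19 = 5 h 8 min; less 45 min break → 4 h 23 min
Wed: 05:36–12:45 = 7 h 9 min; less 45 min break → 6 h 24 min
Thu: 09:54–20:19 = 10 h 25 min; less 45 min break → 9 h 40 min
Fri: 06:22–16:10 = 9 h 48 min; less 45 min break → 9 h 3 min
Sat: 05:46–12:53 = 7 h 7 min; less 45 min break → 6 h 22 min
Total: 4 h 23 min + 6 h 24 min + 9 h 40 min + 9 h 3 min + 6 h 22 min = 35 h 52 min.

35.87 hours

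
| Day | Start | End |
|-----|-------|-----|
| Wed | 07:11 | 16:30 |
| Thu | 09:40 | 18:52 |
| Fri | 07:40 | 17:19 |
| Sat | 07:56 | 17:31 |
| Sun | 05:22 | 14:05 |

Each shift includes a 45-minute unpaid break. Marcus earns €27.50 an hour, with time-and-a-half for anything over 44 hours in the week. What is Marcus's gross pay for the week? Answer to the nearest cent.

Wed: 07:11–16:30 = 9 h 19 min; less 45 min break → 8 h 34 min
Thu: 09:40–18:52 = 9 h 12 min; less 45 min break → 8 h 27 min
Fri: 07:40–17:19 = 9 h 39 min; less 45 min break → 8 h 54 min
Sat: 07:56–17:31 = 9 h 35 min; less 45 min break → 8 h 50 min
Sun: 05:22–14:05 = 8 h 43 min; less 45 min break → 7 h 58 min
Total worked: 42 h 43 min = 2563 min.
Regular 42 h 43 min = 2563 min at €27.50/h; overtime 0 h 0 min = 0 min at €41.25/h.
Pay = (2563 × €27.50 + 0 × €41.25) ÷ 60 = €1174.71.

€1174.71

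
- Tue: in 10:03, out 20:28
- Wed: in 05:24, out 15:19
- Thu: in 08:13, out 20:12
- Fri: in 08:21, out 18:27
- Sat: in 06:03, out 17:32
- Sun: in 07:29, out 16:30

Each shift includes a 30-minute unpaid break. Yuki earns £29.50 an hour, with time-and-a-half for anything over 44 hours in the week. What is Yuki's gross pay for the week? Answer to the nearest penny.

Tue: 10:03–20:28 = 10 h 25 min; less 30 min break → 9 h 55 min
Wed: 05:24–15:19 = 9 h 55 min; less 30 min break → 9 h 25 min
Thu: 08:13–20:12 = 11 h 59 min; less 30 min break → 11 h 29 min
Fri: 08:21–18:27 = 10 h 6 min; less 30 min break → 9 h 36 min
Sat: 06:03–17:32 = 11 h 29 min; less 30 min break → 10 h 59 min
Sun: 07:29–16:30 = 9 h 1 min; less 30 min break → 8 h 31 min
Total worked: 59 h 55 min = 3595 min.
Regular 44 h 0 min = 2640 min at £29.50/h; overtime 15 h 55 min = 955 min at £44.25/h.
Pay = (2640 × £29.50 + 955 × £44.25) ÷ 60 = £2002.31.

£2002.31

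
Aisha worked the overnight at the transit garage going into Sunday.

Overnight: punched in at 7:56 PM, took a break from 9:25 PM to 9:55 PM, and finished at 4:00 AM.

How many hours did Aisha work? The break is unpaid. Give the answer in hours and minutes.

Overnight: 7:56 PM → midnight = 4 h 4 min; midnight → 4:00 AM = 4 h 0 min; span 8 h 4 min; less 30 min break → 7 h 34 min

7 h 34 min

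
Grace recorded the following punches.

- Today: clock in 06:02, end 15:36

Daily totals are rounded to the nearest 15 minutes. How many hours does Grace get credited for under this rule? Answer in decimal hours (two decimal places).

Today: 06:02–15:36 = 9 h 34 min → rounds to 9 h 30 min

9.50 hours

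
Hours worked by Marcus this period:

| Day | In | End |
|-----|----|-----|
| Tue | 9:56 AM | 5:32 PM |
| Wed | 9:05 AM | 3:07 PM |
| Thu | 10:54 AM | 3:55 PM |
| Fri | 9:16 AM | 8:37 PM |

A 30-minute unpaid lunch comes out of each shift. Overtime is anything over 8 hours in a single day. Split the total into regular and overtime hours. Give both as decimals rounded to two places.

Regular 25.15 hours, overtime 2.85 hours

Tue: 9:56 AM–5:32 PM = 7 h 36 min; less 30 min break → 7 h 6 min
Wed: 9:05 AM–3:07 PM = 6 h 2 min; less 30 min break → 5 h 32 min
Thu: 10:54 AM–3:55 PM = 5 h 1 min; less 30 min break → 4 h 31 min
Fri: 9:16 AM–8:37 PM = 11 h 21 min; less 30 min break → 10 h 51 min
Tue reg 7 h 6 min / OT 0 h 0 min; Wed reg 5 h 32 min / OT 0 h 0 min; Thu reg 4 h 31 min / OT 0 h 0 min; Fri reg 8 h 0 min / OT 2 h 51 min.
Totals: regular 25 h 9 min, overtime 2 h 51 min.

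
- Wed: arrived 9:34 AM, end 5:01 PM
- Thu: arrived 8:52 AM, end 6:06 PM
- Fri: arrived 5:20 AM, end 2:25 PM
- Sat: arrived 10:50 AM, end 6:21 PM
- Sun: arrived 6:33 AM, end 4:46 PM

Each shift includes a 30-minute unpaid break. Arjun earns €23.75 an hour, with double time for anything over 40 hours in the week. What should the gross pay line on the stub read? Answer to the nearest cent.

€997.50

Wed: 9:34 AM–5:01 PM = 7 h 27 min; less 30 min break → 6 h 57 min
Thu: 8:52 AM–6:06 PM = 9 h 14 min; less 30 min break → 8 h 44 min
Fri: 5:20 AM–2:25 PM = 9 h 5 min; less 30 min break → 8 h 35 min
Sat: 10:50 AM–6:21 PM = 7 h 31 min; less 30 min break → 7 h 1 min
Sun: 6:33 AM–4:46 PM = 10 h 13 min; less 30 min break → 9 h 43 min
Total worked: 41 h 0 min = 2460 min.
Regular 40 h 0 min = 2400 min at €23.75/h; overtime 1 h 0 min = 60 min at €47.50/h.
Pay = (2400 × €23.75 + 60 × €47.50) ÷ 60 = €997.50.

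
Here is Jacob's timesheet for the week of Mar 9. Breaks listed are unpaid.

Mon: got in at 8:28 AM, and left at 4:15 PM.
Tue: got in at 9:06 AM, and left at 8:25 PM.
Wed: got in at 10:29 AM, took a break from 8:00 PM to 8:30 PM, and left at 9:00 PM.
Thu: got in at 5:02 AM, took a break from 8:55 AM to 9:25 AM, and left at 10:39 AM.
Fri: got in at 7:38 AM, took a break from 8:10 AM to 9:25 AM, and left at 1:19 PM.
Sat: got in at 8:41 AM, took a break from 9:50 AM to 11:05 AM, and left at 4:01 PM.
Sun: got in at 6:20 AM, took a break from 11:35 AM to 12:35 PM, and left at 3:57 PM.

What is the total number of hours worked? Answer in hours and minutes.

53 h 22 min

Mon: 8:28 AM–4:15 PM = 7 h 47 min
Tue: 9:06 AM–8:25 PM = 11 h 19 min
Wed: 10:29 AM–9:00 PM = 10 h 31 min; less 30 min break → 10 h 1 min
Thu: 5:02 AM–10:39 AM = 5 h 37 min; less 30 min break → 5 h 7 min
Fri: 7:38 AM–1:19 PM = 5 h 41 min; less 75 min break → 4 h 26 min
Sat: 8:41 AM–4:01 PM = 7 h 20 min; less 75 min break → 6 h 5 min
Sun: 6:20 AM–3:57 PM = 9 h 37 min; less 60 min break → 8 h 37 min
Total: 7 h 47 min + 11 h 19 min + 10 h 1 min + 5 h 7 min + 4 h 26 min + 6 h 5 min + 8 h 37 min = 53 h 22 min.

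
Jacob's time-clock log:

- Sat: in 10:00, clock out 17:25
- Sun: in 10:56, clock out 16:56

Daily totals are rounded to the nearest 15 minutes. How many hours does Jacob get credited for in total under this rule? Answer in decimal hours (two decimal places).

13.50 hours

Sat: 10:00–17:25 = 7 h 25 min → rounds to 7 h 30 min
Sun: 10:56–16:56 = 6 h 0 min → rounds to 6 h 0 min
Total credited: 13 h 30 min.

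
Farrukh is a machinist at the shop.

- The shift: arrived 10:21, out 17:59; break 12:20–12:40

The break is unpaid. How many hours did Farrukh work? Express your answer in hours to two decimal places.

7.30 hours

The shift: 10:21–17:59 = 7 h 38 min; less 20 min break → 7 h 18 min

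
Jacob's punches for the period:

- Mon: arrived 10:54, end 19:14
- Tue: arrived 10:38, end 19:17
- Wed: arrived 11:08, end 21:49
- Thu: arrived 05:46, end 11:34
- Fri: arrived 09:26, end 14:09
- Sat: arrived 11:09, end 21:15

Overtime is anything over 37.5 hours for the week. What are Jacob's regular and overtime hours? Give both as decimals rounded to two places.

Mon: 10:54–19:14 = 8 h 20 min
Tue: 10:38–19:17 = 8 h 39 min
Wed: 11:08–21:49 = 10 h 41 min
Thu: 05:46–11:34 = 5 h 48 min
Fri: 09:26–14:09 = 4 h 43 min
Sat: 11:09–21:15 = 10 h 6 min
Total worked: 48 h 17 min = 48.28 h.
Threshold 37.5 h → overtime 10 h 47 min, regular 37 h 30 min.

Regular 37.50 hours, overtime 10.78 hours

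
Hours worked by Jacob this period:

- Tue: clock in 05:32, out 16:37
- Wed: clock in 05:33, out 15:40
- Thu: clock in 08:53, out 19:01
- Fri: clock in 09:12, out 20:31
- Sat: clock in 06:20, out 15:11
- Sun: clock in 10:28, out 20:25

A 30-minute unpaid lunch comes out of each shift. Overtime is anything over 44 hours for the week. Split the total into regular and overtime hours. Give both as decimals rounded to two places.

Tue: 05:32–16:37 = 11 h 5 min; less 30 min break → 10 h 35 min
Wed: 05:33–15:40 = 10 h 7 min; less 30 min break → 9 h 37 min
Thu: 08:53–19:01 = 10 h 8 min; less 30 min break → 9 h 38 min
Fri: 09:12–20:31 = 11 h 19 min; less 30 min break → 10 h 49 min
Sat: 06:20–15:11 = 8 h 51 min; less 30 min break → 8 h 21 min
Sun: 10:28–20:25 = 9 h 57 min; less 30 min break → 9 h 27 min
Total worked: 58 h 27 min = 58.45 h.
Threshold 44 h → overtime 14 h 27 min, regular 44 h 0 min.

Regular 44.00 hours, overtime 14.45 hours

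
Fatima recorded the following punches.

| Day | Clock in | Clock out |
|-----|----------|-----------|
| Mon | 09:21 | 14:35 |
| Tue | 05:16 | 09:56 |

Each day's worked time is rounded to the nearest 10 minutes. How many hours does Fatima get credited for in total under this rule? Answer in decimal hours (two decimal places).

9.83 hours

Mon: 09:21–14:35 = 5 h 14 min → rounds to 5 h 10 min
Tue: 05:16–09:56 = 4 h 40 min → rounds to 4 h 40 min
Total credited: 9 h 50 min.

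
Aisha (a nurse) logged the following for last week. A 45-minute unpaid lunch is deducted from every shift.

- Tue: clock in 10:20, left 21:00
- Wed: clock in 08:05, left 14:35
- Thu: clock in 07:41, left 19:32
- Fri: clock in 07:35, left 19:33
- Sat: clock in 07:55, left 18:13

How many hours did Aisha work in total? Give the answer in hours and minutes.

Tue: 10:20–21:00 = 10 h 40 min; less 45 min break → 9 h 55 min
Wed: 08:05–14:35 = 6 h 30 min; less 45 min break → 5 h 45 min
Thu: 07:41–19:32 = 11 h 51 min; less 45 min break → 11 h 6 min
Fri: 07:35–19:33 = 11 h 58 min; less 45 min break → 11 h 13 min
Sat: 07:55–18:13 = 10 h 18 min; less 45 min break → 9 h 33 min
Total: 9 h 55 min + 5 h 45 min + 11 h 6 min + 11 h 13 min + 9 h 33 min = 47 h 32 min.

47 h 32 min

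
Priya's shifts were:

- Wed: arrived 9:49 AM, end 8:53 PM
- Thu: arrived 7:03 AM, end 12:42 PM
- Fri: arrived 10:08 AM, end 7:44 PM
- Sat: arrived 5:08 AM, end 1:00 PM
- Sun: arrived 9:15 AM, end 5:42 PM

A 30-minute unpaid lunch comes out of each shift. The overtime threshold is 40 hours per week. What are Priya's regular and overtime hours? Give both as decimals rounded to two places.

Wed: 9:49 AM–8:53 PM = 11 h 4 min; less 30 min break → 10 h 34 min
Thu: 7:03 AM–12:42 PM = 5 h 39 min; less 30 min break → 5 h 9 min
Fri: 10:08 AM–7:44 PM = 9 h 36 min; less 30 min break → 9 h 6 min
Sat: 5:08 AM–1:00 PM = 7 h 52 min; less 30 min break → 7 h 22 min
Sun: 9:15 AM–5:42 PM = 8 h 27 min; less 30 min break → 7 h 57 min
Total worked: 40 h 8 min = 40.13 h.
Threshold 40 h → overtime 0 h 8 min, regular 40 h 0 min.

Regular 40.00 hours, overtime 0.13 hours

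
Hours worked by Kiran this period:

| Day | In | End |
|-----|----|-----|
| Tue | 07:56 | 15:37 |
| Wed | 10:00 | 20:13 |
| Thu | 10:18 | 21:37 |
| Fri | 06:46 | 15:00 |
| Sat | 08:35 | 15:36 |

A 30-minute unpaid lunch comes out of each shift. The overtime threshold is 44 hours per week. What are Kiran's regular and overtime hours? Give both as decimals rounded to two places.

Regular 41.97 hours, overtime 0.00 hours

Tue: 07:56–15:37 = 7 h 41 min; less 30 min break → 7 h 11 min
Wed: 10:00–20:13 = 10 h 13 min; less 30 min break → 9 h 43 min
Thu: 10:18–21:37 = 11 h 19 min; less 30 min break → 10 h 49 min
Fri: 06:46–15:00 = 8 h 14 min; less 30 min break → 7 h 44 min
Sat: 08:35–15:36 = 7 h 1 min; less 30 min break → 6 h 31 min
Total worked: 41 h 58 min = 41.97 h.
Threshold 44 h → overtime 0 h 0 min, regular 41 h 58 min.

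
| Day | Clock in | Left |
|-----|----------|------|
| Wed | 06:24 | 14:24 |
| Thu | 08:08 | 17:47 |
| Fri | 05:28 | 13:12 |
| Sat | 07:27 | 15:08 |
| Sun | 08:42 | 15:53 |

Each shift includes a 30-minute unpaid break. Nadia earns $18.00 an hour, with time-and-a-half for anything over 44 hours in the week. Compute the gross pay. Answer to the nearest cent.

$679.50

Wed: 06:24–14:24 = 8 h 0 min; less 30 min break → 7 h 30 min
Thu: 08:08–17:47 = 9 h 39 min; less 30 min break → 9 h 9 min
Fri: 05:28–13:12 = 7 h 44 min; less 30 min break → 7 h 14 min
Sat: 07:27–15:08 = 7 h 41 min; less 30 min break → 7 h 11 min
Sun: 08:42–15:53 = 7 h 11 min; less 30 min break → 6 h 41 min
Total worked: 37 h 45 min = 2265 min.
Regular 37 h 45 min = 2265 min at $18.00/h; overtime 0 h 0 min = 0 min at $27.00/h.
Pay = (2265 × $18.00 + 0 × $27.00) ÷ 60 = $679.50.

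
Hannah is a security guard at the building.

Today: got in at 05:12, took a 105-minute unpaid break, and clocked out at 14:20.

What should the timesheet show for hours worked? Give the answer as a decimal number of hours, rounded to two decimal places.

7.38 hours

Today: 05:12–14:20 = 9 h 8 min; less 105 min break → 7 h 23 min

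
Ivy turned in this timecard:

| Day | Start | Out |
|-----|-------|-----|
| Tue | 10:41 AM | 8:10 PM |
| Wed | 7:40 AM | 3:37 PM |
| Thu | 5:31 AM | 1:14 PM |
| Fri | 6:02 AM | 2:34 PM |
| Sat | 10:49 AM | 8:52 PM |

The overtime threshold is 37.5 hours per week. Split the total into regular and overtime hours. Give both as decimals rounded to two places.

Regular 37.50 hours, overtime 6.23 hours

Tue: 10:41 AM–8:10 PM = 9 h 29 min
Wed: 7:40 AM–3:37 PM = 7 h 57 min
Thu: 5:31 AM–1:14 PM = 7 h 43 min
Fri: 6:02 AM–2:34 PM = 8 h 32 min
Sat: 10:49 AM–8:52 PM = 10 h 3 min
Total worked: 43 h 44 min = 43.73 h.
Threshold 37.5 h → overtime 6 h 14 min, regular 37 h 30 min.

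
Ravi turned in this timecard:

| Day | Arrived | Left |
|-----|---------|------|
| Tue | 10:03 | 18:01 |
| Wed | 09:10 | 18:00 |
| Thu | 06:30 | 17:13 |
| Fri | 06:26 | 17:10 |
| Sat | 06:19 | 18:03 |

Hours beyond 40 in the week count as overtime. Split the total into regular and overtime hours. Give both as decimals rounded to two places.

Regular 40.00 hours, overtime 9.98 hours

Tue: 10:03–18:01 = 7 h 58 min
Wed: 09:10–18:00 = 8 h 50 min
Thu: 06:30–17:13 = 10 h 43 min
Fri: 06:26–17:10 = 10 h 44 min
Sat: 06:19–18:03 = 11 h 44 min
Total worked: 49 h 59 min = 49.98 h.
Threshold 40 h → overtime 9 h 59 min, regular 40 h 0 min.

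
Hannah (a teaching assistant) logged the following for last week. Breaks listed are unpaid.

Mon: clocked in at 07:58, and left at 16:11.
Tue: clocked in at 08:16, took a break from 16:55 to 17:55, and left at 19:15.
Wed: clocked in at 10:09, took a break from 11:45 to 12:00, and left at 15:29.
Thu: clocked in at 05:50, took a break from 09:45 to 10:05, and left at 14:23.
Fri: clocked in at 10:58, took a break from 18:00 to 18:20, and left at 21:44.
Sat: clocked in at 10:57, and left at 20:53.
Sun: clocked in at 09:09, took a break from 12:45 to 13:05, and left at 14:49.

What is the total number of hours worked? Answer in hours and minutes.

Mon: 07:58–16:11 = 8 h 13 min
Tue: 08:16–19:15 = 10 h 59 min; less 60 min break → 9 h 59 min
Wed: 10:09–15:29 = 5 h 20 min; less 15 min break → 5 h 5 min
Thu: 05:50–14:23 = 8 h 33 min; less 20 min break → 8 h 13 min
Fri: 10:58–21:44 = 10 h 46 min; less 20 min break → 10 h 26 min
Sat: 10:57–20:53 = 9 h 56 min
Sun: 09:09–14:49 = 5 h 40 min; less 20 min break → 5 h 20 min
Total: 8 h 13 min + 9 h 59 min + 5 h 5 min + 8 h 13 min + 10 h 26 min + 9 h 56 min + 5 h 20 min = 57 h 12 min.

57 h 12 min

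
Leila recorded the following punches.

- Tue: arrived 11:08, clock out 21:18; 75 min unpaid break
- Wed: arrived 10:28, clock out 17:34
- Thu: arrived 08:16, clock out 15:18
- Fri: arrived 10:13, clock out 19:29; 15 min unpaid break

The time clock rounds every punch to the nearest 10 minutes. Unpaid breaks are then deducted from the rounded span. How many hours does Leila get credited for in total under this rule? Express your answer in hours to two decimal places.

32.00 hours

Tue: in 11:08→11:10, out 21:18→21:20; 10 h 10 min − 75 min = 8 h 55 min
Wed: in 10:28→10:30, out 17:34→17:30; 7 h 0 min
Thu: in 08:16→08:20, out 15:18→15:20; 7 h 0 min
Fri: in 10:13→10:10, out 19:29→19:30; 9 h 20 min − 15 min = 9 h 5 min
Total credited: 32 h 0 min.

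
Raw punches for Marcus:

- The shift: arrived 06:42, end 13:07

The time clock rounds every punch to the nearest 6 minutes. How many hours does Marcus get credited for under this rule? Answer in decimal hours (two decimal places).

The shift: in 06:42→06:42, out 13:07→13:06; 6 h 24 min

6.40 hours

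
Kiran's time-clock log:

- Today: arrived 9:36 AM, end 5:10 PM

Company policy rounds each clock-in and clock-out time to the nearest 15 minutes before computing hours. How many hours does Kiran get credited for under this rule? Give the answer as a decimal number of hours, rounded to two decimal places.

Today: in 9:36 AM→9:30 AM, out 5:10 PM→5:15 PM; 7 h 45 min

7.75 hours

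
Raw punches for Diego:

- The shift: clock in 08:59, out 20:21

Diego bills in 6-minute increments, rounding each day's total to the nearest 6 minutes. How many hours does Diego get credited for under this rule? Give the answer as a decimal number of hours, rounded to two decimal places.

The shift: 08:59–20:21 = 11 h 22 min → rounds to 11 h 24 min

11.40 hours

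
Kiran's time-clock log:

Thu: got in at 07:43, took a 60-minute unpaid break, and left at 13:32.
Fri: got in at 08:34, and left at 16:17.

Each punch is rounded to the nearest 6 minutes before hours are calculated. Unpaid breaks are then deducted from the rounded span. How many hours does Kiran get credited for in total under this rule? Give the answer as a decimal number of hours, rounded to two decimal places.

12.50 hours

Thu: in 07:43→07:42, out 13:32→13:30; 5 h 48 min − 60 min = 4 h 48 min
Fri: in 08:34→08:36, out 16:17→16:18; 7 h 42 min
Total credited: 12 h 30 min.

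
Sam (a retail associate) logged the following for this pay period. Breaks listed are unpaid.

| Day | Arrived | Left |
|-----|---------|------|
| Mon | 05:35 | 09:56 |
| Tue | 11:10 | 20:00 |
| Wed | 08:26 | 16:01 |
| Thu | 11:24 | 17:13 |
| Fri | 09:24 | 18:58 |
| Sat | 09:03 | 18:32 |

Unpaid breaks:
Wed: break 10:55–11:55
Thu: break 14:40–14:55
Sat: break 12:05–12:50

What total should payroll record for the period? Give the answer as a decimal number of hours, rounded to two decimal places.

43.63 hours

Mon: 05:35–09:56 = 4 h 21 min
Tue: 11:10–20:00 = 8 h 50 min
Wed: 08:26–16:01 = 7 h 35 min; less 60 min break → 6 h 35 min
Thu: 11:24–17:13 = 5 h 49 min; less 15 min break → 5 h 34 min
Fri: 09:24–18:58 = 9 h 34 min
Sat: 09:03–18:32 = 9 h 29 min; less 45 min break → 8 h 44 min
Total: 4 h 21 min + 8 h 50 min + 6 h 35 min + 5 h 34 min + 9 h 34 min + 8 h 44 min = 43 h 38 min.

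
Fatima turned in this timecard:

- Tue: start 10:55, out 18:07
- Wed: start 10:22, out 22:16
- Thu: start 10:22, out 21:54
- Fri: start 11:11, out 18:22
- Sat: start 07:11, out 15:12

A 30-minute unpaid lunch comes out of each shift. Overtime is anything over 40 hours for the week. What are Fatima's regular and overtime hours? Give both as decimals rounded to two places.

Regular 40.00 hours, overtime 3.33 hours

Tue: 10:55–18:07 = 7 h 12 min; less 30 min break → 6 h 42 min
Wed: 10:22–22:16 = 11 h 54 min; less 30 min break → 11 h 24 min
Thu: 10:22–21:54 = 11 h 32 min; less 30 min break → 11 h 2 min
Fri: 11:11–18:22 = 7 h 11 min; less 30 min break → 6 h 41 min
Sat: 07:11–15:12 = 8 h 1 min; less 30 min break → 7 h 31 min
Total worked: 43 h 20 min = 43.33 h.
Threshold 40 h → overtime 3 h 20 min, regular 40 h 0 min.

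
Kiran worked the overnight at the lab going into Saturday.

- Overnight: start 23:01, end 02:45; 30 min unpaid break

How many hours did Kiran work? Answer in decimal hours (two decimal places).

Overnight: 23:01 → midnight = 0 h 59 min; midnight → 02:45 = 2 h 45 min; span 3 h 44 min; less 30 min break → 3 h 14 min

3.23 hours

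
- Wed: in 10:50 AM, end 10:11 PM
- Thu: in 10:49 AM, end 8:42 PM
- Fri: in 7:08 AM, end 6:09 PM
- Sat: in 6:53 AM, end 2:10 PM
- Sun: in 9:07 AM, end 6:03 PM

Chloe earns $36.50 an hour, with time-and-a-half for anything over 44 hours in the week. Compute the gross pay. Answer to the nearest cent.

Wed: 10:50 AM–10:11 PM = 11 h 21 min
Thu: 10:49 AM–8:42 PM = 9 h 53 min
Fri: 7:08 AM–6:09 PM = 11 h 1 min
Sat: 6:53 AM–2:10 PM = 7 h 17 min
Sun: 9:07 AM–6:03 PM = 8 h 56 min
Total worked: 48 h 28 min = 2908 min.
Regular 44 h 0 min = 2640 min at $36.50/h; overtime 4 h 28 min = 268 min at $54.75/h.
Pay = (2640 × $36.50 + 268 × $54.75) ÷ 60 = $1850.55.

$1850.55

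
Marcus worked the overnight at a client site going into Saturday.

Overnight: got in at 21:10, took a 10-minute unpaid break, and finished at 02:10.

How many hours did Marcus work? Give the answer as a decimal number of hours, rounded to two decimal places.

Overnight: 21:10 → midnight = 2 h 50 min; midnight → 02:10 = 2 h 10 min; span 5 h 0 min; less 10 min break → 4 h 50 min

4.83 hours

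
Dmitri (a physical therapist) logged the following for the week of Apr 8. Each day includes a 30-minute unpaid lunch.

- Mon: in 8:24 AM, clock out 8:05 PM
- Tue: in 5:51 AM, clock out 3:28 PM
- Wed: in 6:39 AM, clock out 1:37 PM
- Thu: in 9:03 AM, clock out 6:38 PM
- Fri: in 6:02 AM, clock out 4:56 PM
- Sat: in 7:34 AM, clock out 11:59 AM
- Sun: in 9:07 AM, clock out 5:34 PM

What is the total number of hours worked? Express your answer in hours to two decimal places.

58.12 hours

Mon: 8:24 AM–8:05 PM = 11 h 41 min; less 30 min break → 11 h 11 min
Tue: 5:51 AM–3:28 PM = 9 h 37 min; less 30 min break → 9 h 7 min
Wed: 6:39 AM–1:37 PM = 6 h 58 min; less 30 min break → 6 h 28 min
Thu: 9:03 AM–6:38 PM = 9 h 35 min; less 30 min break → 9 h 5 min
Fri: 6:02 AM–4:56 PM = 10 h 54 min; less 30 min break → 10 h 24 min
Sat: 7:34 AM–11:59 AM = 4 h 25 min; less 30 min break → 3 h 55 min
Sun: 9:07 AM–5:34 PM = 8 h 27 min; less 30 min break → 7 h 57 min
Total: 11 h 11 min + 9 h 7 min + 6 h 28 min + 9 h 5 min + 10 h 24 min + 3 h 55 min + 7 h 57 min = 58 h 7 min.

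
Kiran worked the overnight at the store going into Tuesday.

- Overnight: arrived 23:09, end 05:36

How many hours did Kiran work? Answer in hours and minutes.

Overnight: 23:09 → midnight = 0 h 51 min; midnight → 05:36 = 5 h 36 min; span 6 h 27 min

6 h 27 min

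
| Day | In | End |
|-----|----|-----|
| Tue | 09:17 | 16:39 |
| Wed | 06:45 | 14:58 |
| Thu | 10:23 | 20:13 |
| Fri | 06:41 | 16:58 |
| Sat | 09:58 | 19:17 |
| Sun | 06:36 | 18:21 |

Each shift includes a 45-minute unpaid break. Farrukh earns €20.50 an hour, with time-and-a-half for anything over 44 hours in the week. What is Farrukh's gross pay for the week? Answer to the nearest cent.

Tue: 09:17–16:39 = 7 h 22 min; less 45 min break → 6 h 37 min
Wed: 06:45–14:58 = 8 h 13 min; less 45 min break → 7 h 28 min
Thu: 10:23–20:13 = 9 h 50 min; less 45 min break → 9 h 5 min
Fri: 06:41–16:58 = 10 h 17 min; less 45 min break → 9 h 32 min
Sat: 09:58–19:17 = 9 h 19 min; less 45 min break → 8 h 34 min
Sun: 06:36–18:21 = 11 h 45 min; less 45 min break → 11 h 0 min
Total worked: 52 h 16 min = 3136 min.
Regular 44 h 0 min = 2640 min at €20.50/h; overtime 8 h 16 min = 496 min at €30.75/h.
Pay = (2640 × €20.50 + 496 × €30.75) ÷ 60 = €1156.20.

€1156.20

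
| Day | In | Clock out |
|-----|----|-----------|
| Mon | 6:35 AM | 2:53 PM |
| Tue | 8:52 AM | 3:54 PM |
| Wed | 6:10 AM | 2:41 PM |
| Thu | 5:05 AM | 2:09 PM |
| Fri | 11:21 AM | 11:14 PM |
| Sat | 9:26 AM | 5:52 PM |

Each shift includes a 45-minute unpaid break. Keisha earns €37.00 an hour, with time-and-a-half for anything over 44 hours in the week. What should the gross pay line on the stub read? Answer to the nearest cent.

€1890.70

Mon: 6:35 AM–2:53 PM = 8 h 18 min; less 45 min break → 7 h 33 min
Tue: 8:52 AM–3:54 PM = 7 h 2 min; less 45 min break → 6 h 17 min
Wed: 6:10 AM–2:41 PM = 8 h 31 min; less 45 min break → 7 h 46 min
Thu: 5:05 AM–2:09 PM = 9 h 4 min; less 45 min break → 8 h 19 min
Fri: 11:21 AM–11:14 PM = 11 h 53 min; less 45 min break → 11 h 8 min
Sat: 9:26 AM–5:52 PM = 8 h 26 min; less 45 min break → 7 h 41 min
Total worked: 48 h 44 min = 2924 min.
Regular 44 h 0 min = 2640 min at €37.00/h; overtime 4 h 44 min = 284 min at €55.50/h.
Pay = (2640 × €37.00 + 284 × €55.50) ÷ 60 = €1890.70.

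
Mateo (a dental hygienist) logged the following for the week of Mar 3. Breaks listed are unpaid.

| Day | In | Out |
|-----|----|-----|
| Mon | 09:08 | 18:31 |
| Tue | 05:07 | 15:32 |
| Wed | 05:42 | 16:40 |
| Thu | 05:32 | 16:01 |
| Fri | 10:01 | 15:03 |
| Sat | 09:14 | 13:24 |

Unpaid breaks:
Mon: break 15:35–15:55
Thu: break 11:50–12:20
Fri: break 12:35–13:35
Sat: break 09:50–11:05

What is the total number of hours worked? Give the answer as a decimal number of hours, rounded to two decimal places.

47.37 hours

Mon: 09:08–18:31 = 9 h 23 min; less 20 min break → 9 h 3 min
Tue: 05:07–15:32 = 10 h 25 min
Wed: 05:42–16:40 = 10 h 58 min
Thu: 05:32–16:01 = 10 h 29 min; less 30 min break → 9 h 59 min
Fri: 10:01–15:03 = 5 h 2 min; less 60 min break → 4 h 2 min
Sat: 09:14–13:24 = 4 h 10 min; less 75 min break → 2 h 55 min
Total: 9 h 3 min + 10 h 25 min + 10 h 58 min + 9 h 59 min + 4 h 2 min + 2 h 55 min = 47 h 22 min.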